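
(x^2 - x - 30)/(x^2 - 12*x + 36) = (x + 5)/(x - 6)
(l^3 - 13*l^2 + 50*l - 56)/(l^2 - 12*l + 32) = (l^2 - 9*l + 14)/(l - 8)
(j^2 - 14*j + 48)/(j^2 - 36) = (j - 8)/(j + 6)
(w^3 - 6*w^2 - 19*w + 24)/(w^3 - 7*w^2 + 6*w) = (w^2 - 5*w - 24)/(w*(w - 6))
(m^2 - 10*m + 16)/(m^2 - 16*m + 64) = (m - 2)/(m - 8)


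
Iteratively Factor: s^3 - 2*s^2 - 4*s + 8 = (s - 2)*(s^2 - 4) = (s - 2)^2*(s + 2)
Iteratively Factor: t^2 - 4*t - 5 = (t + 1)*(t - 5)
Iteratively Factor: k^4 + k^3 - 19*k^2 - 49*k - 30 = (k + 2)*(k^3 - k^2 - 17*k - 15) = (k - 5)*(k + 2)*(k^2 + 4*k + 3) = (k - 5)*(k + 1)*(k + 2)*(k + 3)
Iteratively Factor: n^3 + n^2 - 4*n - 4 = (n + 2)*(n^2 - n - 2) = (n + 1)*(n + 2)*(n - 2)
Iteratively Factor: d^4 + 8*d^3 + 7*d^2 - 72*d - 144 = (d - 3)*(d^3 + 11*d^2 + 40*d + 48) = (d - 3)*(d + 4)*(d^2 + 7*d + 12) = (d - 3)*(d + 4)^2*(d + 3)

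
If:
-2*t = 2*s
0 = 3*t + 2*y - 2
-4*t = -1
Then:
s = -1/4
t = 1/4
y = 5/8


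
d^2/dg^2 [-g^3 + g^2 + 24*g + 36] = 2 - 6*g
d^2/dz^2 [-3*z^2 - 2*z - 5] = -6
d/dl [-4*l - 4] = -4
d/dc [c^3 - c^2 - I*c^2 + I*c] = 3*c^2 - 2*c - 2*I*c + I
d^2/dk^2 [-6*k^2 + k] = -12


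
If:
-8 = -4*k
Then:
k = 2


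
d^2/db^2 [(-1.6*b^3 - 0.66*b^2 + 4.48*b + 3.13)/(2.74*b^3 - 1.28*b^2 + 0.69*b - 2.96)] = (2.8421709430404e-14*b^7 - 21.133072*b^6 + 219.954048*b^5 + 39.4790159999999*b^4 - 243.405568*b^3 + 536.900412*b^2 - 50.227488*b - 14.00291)/(20.570824*b^9 - 28.829184*b^8 + 29.00838*b^7 - 83.284448*b^6 + 69.592902*b^5 - 49.954272*b^4 + 88.034493*b^3 - 37.872312*b^2 + 18.136512*b - 25.934336)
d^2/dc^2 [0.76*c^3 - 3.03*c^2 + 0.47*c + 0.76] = 4.56*c - 6.06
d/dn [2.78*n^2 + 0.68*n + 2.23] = 5.56*n + 0.68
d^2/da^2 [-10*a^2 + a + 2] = -20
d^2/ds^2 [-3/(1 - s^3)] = 18*s*(2*s^3 + 1)/(s^3 - 1)^3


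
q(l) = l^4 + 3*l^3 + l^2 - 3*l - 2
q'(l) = 4*l^3 + 9*l^2 + 2*l - 3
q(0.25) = -2.64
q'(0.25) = -1.88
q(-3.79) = 66.74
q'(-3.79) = -99.06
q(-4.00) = 90.00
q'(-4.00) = -123.00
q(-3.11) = 20.31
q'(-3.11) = -42.49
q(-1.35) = -0.19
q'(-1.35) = 0.86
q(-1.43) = -0.26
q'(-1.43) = 0.85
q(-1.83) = -0.33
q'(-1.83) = -1.03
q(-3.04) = 17.49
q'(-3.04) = -38.28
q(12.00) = 26026.00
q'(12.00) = 8229.00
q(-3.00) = 16.00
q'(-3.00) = -36.00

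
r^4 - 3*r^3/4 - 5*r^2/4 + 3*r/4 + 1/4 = (r - 1)^2*(r + 1/4)*(r + 1)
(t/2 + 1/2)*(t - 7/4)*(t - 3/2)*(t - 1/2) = t^4/2 - 11*t^3/8 + t^2/4 + 47*t/32 - 21/32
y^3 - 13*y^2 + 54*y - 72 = (y - 6)*(y - 4)*(y - 3)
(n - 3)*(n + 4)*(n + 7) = n^3 + 8*n^2 - 5*n - 84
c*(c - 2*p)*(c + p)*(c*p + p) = c^4*p - c^3*p^2 + c^3*p - 2*c^2*p^3 - c^2*p^2 - 2*c*p^3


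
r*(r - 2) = r^2 - 2*r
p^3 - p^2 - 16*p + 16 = (p - 4)*(p - 1)*(p + 4)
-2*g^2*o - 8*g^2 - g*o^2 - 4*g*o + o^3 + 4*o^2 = (-2*g + o)*(g + o)*(o + 4)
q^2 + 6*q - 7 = (q - 1)*(q + 7)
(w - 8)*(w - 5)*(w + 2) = w^3 - 11*w^2 + 14*w + 80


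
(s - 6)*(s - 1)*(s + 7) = s^3 - 43*s + 42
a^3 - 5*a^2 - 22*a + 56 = (a - 7)*(a - 2)*(a + 4)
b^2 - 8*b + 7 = (b - 7)*(b - 1)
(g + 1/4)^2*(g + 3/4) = g^3 + 5*g^2/4 + 7*g/16 + 3/64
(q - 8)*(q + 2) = q^2 - 6*q - 16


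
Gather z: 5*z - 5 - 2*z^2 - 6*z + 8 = -2*z^2 - z + 3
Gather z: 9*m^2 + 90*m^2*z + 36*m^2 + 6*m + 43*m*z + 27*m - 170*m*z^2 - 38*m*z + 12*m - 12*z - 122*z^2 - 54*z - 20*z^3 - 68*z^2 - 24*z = 45*m^2 + 45*m - 20*z^3 + z^2*(-170*m - 190) + z*(90*m^2 + 5*m - 90)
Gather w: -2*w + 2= 2 - 2*w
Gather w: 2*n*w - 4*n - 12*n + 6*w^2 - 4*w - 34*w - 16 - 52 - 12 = -16*n + 6*w^2 + w*(2*n - 38) - 80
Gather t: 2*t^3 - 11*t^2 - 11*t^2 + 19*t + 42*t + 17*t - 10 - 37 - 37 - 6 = 2*t^3 - 22*t^2 + 78*t - 90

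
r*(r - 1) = r^2 - r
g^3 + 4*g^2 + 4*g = g*(g + 2)^2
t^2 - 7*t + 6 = (t - 6)*(t - 1)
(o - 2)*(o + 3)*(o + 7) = o^3 + 8*o^2 + o - 42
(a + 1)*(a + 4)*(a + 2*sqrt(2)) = a^3 + 2*sqrt(2)*a^2 + 5*a^2 + 4*a + 10*sqrt(2)*a + 8*sqrt(2)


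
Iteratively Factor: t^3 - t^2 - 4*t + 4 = (t + 2)*(t^2 - 3*t + 2) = (t - 2)*(t + 2)*(t - 1)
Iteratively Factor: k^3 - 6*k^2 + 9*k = (k)*(k^2 - 6*k + 9) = k*(k - 3)*(k - 3)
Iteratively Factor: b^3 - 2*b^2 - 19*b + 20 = (b + 4)*(b^2 - 6*b + 5) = (b - 1)*(b + 4)*(b - 5)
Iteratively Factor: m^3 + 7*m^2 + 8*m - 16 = (m - 1)*(m^2 + 8*m + 16) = (m - 1)*(m + 4)*(m + 4)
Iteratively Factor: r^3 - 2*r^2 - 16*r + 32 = (r - 4)*(r^2 + 2*r - 8) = (r - 4)*(r + 4)*(r - 2)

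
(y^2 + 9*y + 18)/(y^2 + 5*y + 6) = (y + 6)/(y + 2)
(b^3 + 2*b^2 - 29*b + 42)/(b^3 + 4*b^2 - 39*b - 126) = (b^2 - 5*b + 6)/(b^2 - 3*b - 18)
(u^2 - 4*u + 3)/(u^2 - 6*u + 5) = (u - 3)/(u - 5)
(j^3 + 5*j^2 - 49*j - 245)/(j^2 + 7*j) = j - 2 - 35/j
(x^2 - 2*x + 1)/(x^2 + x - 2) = (x - 1)/(x + 2)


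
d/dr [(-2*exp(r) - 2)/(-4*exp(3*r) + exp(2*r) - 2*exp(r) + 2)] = 2*(-2*(exp(r) + 1)*(6*exp(2*r) - exp(r) + 1) + 4*exp(3*r) - exp(2*r) + 2*exp(r) - 2)*exp(r)/(4*exp(3*r) - exp(2*r) + 2*exp(r) - 2)^2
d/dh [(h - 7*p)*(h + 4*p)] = 2*h - 3*p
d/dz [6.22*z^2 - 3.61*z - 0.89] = 12.44*z - 3.61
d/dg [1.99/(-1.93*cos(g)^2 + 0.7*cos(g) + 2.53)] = (1.393 - 7.6814*cos(g))*sin(g)/(-1.93*cos(g)^2 + 0.7*cos(g) + 2.53)^2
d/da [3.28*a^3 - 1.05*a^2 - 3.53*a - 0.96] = 9.84*a^2 - 2.1*a - 3.53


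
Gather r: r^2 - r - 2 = r^2 - r - 2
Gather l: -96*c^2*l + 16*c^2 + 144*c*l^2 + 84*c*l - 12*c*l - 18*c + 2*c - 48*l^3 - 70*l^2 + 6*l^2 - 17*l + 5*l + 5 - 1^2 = 16*c^2 - 16*c - 48*l^3 + l^2*(144*c - 64) + l*(-96*c^2 + 72*c - 12) + 4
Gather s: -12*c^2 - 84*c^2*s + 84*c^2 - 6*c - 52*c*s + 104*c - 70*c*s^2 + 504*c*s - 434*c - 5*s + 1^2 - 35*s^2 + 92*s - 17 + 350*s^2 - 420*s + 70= 72*c^2 - 336*c + s^2*(315 - 70*c) + s*(-84*c^2 + 452*c - 333) + 54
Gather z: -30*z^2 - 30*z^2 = -60*z^2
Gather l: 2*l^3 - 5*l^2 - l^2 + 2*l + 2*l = 2*l^3 - 6*l^2 + 4*l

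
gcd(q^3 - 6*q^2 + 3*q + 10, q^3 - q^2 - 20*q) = q - 5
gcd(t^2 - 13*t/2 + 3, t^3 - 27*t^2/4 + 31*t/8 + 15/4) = t - 6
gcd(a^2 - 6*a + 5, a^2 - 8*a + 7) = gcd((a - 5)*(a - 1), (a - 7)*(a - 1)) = a - 1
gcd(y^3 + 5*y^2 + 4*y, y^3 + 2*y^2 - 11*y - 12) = y^2 + 5*y + 4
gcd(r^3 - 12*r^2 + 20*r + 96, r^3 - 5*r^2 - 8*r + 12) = r^2 - 4*r - 12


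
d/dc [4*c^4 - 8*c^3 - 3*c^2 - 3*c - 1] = 16*c^3 - 24*c^2 - 6*c - 3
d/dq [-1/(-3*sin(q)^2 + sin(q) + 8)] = (1 - 6*sin(q))*cos(q)/(-3*sin(q)^2 + sin(q) + 8)^2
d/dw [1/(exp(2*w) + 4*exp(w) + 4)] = 2*(-exp(w) - 2)*exp(w)/(exp(2*w) + 4*exp(w) + 4)^2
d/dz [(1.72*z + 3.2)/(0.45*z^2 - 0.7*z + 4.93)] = (-0.774*z^2 - 2.88*z + 10.7196)/(0.2025*z^4 - 0.63*z^3 + 4.927*z^2 - 6.902*z + 24.3049)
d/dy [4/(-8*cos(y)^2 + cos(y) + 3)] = 4*(1 - 16*cos(y))*sin(y)/(-8*cos(y)^2 + cos(y) + 3)^2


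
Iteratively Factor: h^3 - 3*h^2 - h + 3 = (h - 3)*(h^2 - 1) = (h - 3)*(h + 1)*(h - 1)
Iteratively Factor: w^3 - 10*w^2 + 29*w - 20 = (w - 5)*(w^2 - 5*w + 4) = (w - 5)*(w - 1)*(w - 4)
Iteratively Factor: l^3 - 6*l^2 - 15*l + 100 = (l - 5)*(l^2 - l - 20) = (l - 5)^2*(l + 4)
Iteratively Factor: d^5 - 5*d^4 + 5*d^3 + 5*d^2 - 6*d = (d)*(d^4 - 5*d^3 + 5*d^2 + 5*d - 6) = d*(d - 2)*(d^3 - 3*d^2 - d + 3) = d*(d - 2)*(d + 1)*(d^2 - 4*d + 3) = d*(d - 3)*(d - 2)*(d + 1)*(d - 1)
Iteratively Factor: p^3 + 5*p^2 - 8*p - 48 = (p - 3)*(p^2 + 8*p + 16) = (p - 3)*(p + 4)*(p + 4)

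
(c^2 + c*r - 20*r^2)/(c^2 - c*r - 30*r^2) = (-c + 4*r)/(-c + 6*r)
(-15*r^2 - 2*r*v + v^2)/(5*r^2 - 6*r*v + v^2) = (-3*r - v)/(r - v)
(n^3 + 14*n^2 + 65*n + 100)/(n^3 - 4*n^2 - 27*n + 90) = (n^2 + 9*n + 20)/(n^2 - 9*n + 18)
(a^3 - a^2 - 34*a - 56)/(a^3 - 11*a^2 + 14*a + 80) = (a^2 - 3*a - 28)/(a^2 - 13*a + 40)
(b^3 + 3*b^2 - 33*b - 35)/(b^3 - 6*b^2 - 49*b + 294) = (b^2 - 4*b - 5)/(b^2 - 13*b + 42)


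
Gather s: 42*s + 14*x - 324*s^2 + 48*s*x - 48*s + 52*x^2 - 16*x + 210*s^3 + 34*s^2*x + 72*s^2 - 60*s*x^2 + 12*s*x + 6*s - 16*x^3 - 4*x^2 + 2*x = 210*s^3 + s^2*(34*x - 252) + s*(-60*x^2 + 60*x) - 16*x^3 + 48*x^2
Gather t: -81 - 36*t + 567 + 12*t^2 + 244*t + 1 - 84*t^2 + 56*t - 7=-72*t^2 + 264*t + 480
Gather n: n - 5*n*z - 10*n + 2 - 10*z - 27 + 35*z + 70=n*(-5*z - 9) + 25*z + 45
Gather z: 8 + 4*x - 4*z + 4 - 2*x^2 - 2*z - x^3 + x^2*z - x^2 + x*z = -x^3 - 3*x^2 + 4*x + z*(x^2 + x - 6) + 12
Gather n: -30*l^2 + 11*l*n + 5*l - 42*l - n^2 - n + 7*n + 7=-30*l^2 - 37*l - n^2 + n*(11*l + 6) + 7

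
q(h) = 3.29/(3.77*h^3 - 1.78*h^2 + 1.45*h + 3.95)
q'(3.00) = -0.03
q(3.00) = 0.03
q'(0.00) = -0.31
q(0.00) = 0.83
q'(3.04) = -0.03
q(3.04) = 0.03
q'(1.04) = -0.54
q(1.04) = 0.42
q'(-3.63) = -0.01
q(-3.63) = -0.02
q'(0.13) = -0.23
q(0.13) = 0.80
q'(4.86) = -0.01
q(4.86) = 0.01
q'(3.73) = -0.01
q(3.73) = 0.02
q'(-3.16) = -0.02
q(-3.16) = -0.02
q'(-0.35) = -1.43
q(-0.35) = 1.07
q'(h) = 3.29*(-11.31*h^2 + 3.56*h - 1.45)/(3.77*h^3 - 1.78*h^2 + 1.45*h + 3.95)^2 = (-37.2099*h^2 + 11.7124*h - 4.7705)/(3.77*h^3 - 1.78*h^2 + 1.45*h + 3.95)^2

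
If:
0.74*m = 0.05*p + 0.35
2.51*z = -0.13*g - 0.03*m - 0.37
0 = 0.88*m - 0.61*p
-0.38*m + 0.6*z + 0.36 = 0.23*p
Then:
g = -3.39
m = 0.52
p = 0.76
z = 0.02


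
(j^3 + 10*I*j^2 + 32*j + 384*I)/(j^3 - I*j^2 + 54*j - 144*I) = (j + 8*I)/(j - 3*I)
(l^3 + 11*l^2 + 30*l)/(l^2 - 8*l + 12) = l*(l^2 + 11*l + 30)/(l^2 - 8*l + 12)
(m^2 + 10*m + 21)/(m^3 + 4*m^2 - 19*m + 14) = (m + 3)/(m^2 - 3*m + 2)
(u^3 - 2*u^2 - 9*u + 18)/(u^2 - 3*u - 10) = (-u^3 + 2*u^2 + 9*u - 18)/(-u^2 + 3*u + 10)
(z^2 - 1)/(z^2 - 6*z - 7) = (z - 1)/(z - 7)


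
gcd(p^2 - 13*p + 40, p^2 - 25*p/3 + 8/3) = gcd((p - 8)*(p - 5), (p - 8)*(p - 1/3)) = p - 8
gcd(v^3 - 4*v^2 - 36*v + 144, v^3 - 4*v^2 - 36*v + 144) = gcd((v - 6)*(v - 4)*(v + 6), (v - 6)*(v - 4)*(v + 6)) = v^3 - 4*v^2 - 36*v + 144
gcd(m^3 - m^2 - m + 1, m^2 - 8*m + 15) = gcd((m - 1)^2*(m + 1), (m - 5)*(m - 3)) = 1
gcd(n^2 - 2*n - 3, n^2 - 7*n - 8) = n + 1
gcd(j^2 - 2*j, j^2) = j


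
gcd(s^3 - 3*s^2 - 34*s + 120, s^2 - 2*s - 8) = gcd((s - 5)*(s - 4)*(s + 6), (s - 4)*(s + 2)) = s - 4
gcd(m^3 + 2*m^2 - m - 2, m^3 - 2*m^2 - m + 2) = m^2 - 1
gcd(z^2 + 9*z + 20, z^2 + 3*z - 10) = z + 5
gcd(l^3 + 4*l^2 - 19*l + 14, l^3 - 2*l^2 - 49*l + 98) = l^2 + 5*l - 14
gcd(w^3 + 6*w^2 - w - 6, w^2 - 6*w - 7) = w + 1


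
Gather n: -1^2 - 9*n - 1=-9*n - 2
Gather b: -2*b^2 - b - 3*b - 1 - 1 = -2*b^2 - 4*b - 2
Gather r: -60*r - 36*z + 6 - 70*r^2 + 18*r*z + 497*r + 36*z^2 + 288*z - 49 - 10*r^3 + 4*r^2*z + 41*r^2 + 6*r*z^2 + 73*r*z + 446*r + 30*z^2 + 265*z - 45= -10*r^3 + r^2*(4*z - 29) + r*(6*z^2 + 91*z + 883) + 66*z^2 + 517*z - 88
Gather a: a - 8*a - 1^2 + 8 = 7 - 7*a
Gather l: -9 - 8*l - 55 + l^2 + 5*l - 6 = l^2 - 3*l - 70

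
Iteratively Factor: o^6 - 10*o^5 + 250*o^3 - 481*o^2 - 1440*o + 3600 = (o - 4)*(o^5 - 6*o^4 - 24*o^3 + 154*o^2 + 135*o - 900) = (o - 4)*(o + 3)*(o^4 - 9*o^3 + 3*o^2 + 145*o - 300) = (o - 4)*(o + 3)*(o + 4)*(o^3 - 13*o^2 + 55*o - 75) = (o - 5)*(o - 4)*(o + 3)*(o + 4)*(o^2 - 8*o + 15) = (o - 5)*(o - 4)*(o - 3)*(o + 3)*(o + 4)*(o - 5)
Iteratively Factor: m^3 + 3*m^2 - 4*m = (m)*(m^2 + 3*m - 4) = m*(m + 4)*(m - 1)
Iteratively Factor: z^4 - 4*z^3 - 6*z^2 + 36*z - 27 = (z + 3)*(z^3 - 7*z^2 + 15*z - 9) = (z - 1)*(z + 3)*(z^2 - 6*z + 9) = (z - 3)*(z - 1)*(z + 3)*(z - 3)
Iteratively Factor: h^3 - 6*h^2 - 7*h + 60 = (h - 4)*(h^2 - 2*h - 15) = (h - 5)*(h - 4)*(h + 3)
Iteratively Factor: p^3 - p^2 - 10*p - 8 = (p + 1)*(p^2 - 2*p - 8) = (p - 4)*(p + 1)*(p + 2)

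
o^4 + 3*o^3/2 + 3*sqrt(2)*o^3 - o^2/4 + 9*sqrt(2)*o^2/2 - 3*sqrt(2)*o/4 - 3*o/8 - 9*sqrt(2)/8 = (o - 1/2)*(o + 1/2)*(o + 3/2)*(o + 3*sqrt(2))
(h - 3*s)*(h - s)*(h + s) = h^3 - 3*h^2*s - h*s^2 + 3*s^3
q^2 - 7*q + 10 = (q - 5)*(q - 2)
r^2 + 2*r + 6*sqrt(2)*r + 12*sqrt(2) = (r + 2)*(r + 6*sqrt(2))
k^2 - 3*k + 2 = (k - 2)*(k - 1)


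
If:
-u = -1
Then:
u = 1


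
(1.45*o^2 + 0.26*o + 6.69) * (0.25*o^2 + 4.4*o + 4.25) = 0.3625*o^4 + 6.445*o^3 + 8.979*o^2 + 30.541*o + 28.4325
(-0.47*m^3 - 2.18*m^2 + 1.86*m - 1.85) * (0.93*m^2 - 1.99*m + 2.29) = -0.4371*m^5 - 1.0921*m^4 + 4.9917*m^3 - 10.4141*m^2 + 7.9409*m - 4.2365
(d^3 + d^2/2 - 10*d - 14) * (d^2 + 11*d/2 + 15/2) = d^5 + 6*d^4 + d^3/4 - 261*d^2/4 - 152*d - 105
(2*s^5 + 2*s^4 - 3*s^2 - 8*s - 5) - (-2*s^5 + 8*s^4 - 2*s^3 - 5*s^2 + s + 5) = 4*s^5 - 6*s^4 + 2*s^3 + 2*s^2 - 9*s - 10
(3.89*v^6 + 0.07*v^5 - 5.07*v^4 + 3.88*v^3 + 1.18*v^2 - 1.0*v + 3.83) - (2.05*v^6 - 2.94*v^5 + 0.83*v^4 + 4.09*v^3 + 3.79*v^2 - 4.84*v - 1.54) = 1.84*v^6 + 3.01*v^5 - 5.9*v^4 - 0.21*v^3 - 2.61*v^2 + 3.84*v + 5.37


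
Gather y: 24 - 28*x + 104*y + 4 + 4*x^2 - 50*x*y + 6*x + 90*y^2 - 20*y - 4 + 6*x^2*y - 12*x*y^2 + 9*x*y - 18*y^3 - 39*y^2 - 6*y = 4*x^2 - 22*x - 18*y^3 + y^2*(51 - 12*x) + y*(6*x^2 - 41*x + 78) + 24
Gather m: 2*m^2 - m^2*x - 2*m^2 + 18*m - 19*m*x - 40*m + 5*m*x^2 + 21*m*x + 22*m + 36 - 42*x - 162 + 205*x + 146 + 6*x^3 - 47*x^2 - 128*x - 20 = -m^2*x + m*(5*x^2 + 2*x) + 6*x^3 - 47*x^2 + 35*x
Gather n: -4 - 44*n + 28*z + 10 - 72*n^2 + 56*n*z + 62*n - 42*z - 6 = -72*n^2 + n*(56*z + 18) - 14*z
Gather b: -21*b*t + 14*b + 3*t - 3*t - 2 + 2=b*(14 - 21*t)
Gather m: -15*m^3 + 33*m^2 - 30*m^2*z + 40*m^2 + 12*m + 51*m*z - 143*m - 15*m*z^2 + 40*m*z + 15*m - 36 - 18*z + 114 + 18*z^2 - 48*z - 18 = -15*m^3 + m^2*(73 - 30*z) + m*(-15*z^2 + 91*z - 116) + 18*z^2 - 66*z + 60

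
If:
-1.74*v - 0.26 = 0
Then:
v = -0.15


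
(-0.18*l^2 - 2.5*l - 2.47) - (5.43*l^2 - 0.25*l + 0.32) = -5.61*l^2 - 2.25*l - 2.79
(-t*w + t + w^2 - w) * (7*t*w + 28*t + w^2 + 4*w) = -7*t^2*w^2 - 21*t^2*w + 28*t^2 + 6*t*w^3 + 18*t*w^2 - 24*t*w + w^4 + 3*w^3 - 4*w^2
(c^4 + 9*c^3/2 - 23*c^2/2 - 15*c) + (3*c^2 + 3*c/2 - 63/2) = c^4 + 9*c^3/2 - 17*c^2/2 - 27*c/2 - 63/2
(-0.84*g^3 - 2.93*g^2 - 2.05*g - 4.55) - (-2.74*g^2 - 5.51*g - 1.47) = -0.84*g^3 - 0.19*g^2 + 3.46*g - 3.08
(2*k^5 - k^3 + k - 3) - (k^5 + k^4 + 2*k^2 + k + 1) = k^5 - k^4 - k^3 - 2*k^2 - 4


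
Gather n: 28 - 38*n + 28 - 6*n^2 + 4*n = -6*n^2 - 34*n + 56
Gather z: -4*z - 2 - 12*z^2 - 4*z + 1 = -12*z^2 - 8*z - 1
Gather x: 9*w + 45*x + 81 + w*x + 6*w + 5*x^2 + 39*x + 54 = 15*w + 5*x^2 + x*(w + 84) + 135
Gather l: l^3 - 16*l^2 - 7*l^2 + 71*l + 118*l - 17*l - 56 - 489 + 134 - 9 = l^3 - 23*l^2 + 172*l - 420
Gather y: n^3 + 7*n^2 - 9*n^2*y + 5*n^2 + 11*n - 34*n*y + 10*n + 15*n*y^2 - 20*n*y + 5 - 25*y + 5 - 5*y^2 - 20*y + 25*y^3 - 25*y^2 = n^3 + 12*n^2 + 21*n + 25*y^3 + y^2*(15*n - 30) + y*(-9*n^2 - 54*n - 45) + 10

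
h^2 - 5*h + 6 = (h - 3)*(h - 2)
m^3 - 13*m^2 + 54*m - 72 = (m - 6)*(m - 4)*(m - 3)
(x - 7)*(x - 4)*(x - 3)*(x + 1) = x^4 - 13*x^3 + 47*x^2 - 23*x - 84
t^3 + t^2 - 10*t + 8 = (t - 2)*(t - 1)*(t + 4)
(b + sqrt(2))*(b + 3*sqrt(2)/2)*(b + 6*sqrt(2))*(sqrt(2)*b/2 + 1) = sqrt(2)*b^4/2 + 19*b^3/2 + 25*sqrt(2)*b^2 + 51*b + 18*sqrt(2)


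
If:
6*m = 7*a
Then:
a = 6*m/7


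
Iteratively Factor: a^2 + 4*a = (a)*(a + 4)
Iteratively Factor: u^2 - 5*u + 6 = (u - 3)*(u - 2)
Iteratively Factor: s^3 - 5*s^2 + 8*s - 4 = (s - 1)*(s^2 - 4*s + 4) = (s - 2)*(s - 1)*(s - 2)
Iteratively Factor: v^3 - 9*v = (v)*(v^2 - 9) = v*(v + 3)*(v - 3)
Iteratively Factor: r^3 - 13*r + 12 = (r + 4)*(r^2 - 4*r + 3) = (r - 1)*(r + 4)*(r - 3)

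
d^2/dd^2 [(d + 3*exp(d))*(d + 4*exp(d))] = 7*d*exp(d) + 48*exp(2*d) + 14*exp(d) + 2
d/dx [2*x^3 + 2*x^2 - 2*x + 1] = 6*x^2 + 4*x - 2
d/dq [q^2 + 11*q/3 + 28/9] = 2*q + 11/3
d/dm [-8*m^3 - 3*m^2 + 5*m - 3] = -24*m^2 - 6*m + 5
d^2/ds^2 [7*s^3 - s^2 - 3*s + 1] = 42*s - 2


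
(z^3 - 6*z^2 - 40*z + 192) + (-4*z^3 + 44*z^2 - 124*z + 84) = -3*z^3 + 38*z^2 - 164*z + 276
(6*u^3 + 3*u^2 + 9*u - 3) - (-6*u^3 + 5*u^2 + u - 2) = 12*u^3 - 2*u^2 + 8*u - 1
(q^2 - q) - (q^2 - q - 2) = 2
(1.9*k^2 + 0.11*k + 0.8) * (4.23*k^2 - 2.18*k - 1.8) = 8.037*k^4 - 3.6767*k^3 - 0.2758*k^2 - 1.942*k - 1.44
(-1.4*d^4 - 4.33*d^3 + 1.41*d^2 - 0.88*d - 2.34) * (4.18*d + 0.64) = -5.852*d^5 - 18.9954*d^4 + 3.1226*d^3 - 2.776*d^2 - 10.3444*d - 1.4976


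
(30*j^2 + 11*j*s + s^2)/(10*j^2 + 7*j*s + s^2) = (6*j + s)/(2*j + s)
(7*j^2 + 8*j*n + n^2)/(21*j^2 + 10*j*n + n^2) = (j + n)/(3*j + n)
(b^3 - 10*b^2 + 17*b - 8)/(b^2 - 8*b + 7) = (b^2 - 9*b + 8)/(b - 7)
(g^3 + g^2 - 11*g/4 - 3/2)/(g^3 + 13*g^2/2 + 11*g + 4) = (g - 3/2)/(g + 4)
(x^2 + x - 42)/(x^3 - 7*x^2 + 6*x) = (x + 7)/(x*(x - 1))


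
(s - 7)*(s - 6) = s^2 - 13*s + 42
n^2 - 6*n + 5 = (n - 5)*(n - 1)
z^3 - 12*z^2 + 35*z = z*(z - 7)*(z - 5)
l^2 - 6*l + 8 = (l - 4)*(l - 2)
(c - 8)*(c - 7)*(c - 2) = c^3 - 17*c^2 + 86*c - 112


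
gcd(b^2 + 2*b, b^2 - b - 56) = 1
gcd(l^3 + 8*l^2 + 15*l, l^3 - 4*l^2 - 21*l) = l^2 + 3*l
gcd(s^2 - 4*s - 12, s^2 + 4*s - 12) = 1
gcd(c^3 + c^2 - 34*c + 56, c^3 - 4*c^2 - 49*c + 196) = c^2 + 3*c - 28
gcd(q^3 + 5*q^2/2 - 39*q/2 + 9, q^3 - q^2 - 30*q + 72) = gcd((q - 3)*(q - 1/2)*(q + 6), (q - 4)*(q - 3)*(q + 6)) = q^2 + 3*q - 18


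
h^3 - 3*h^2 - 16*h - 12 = (h - 6)*(h + 1)*(h + 2)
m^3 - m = m*(m - 1)*(m + 1)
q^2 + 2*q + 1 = (q + 1)^2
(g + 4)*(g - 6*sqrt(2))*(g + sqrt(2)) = g^3 - 5*sqrt(2)*g^2 + 4*g^2 - 20*sqrt(2)*g - 12*g - 48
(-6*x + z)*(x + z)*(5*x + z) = -30*x^3 - 31*x^2*z + z^3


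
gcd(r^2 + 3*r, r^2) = r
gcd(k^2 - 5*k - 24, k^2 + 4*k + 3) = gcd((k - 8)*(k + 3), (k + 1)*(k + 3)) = k + 3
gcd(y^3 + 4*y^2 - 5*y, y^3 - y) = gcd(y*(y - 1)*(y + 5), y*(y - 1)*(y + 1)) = y^2 - y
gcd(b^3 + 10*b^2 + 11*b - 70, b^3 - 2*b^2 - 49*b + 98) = b^2 + 5*b - 14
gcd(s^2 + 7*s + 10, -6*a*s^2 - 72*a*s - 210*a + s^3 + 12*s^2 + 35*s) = s + 5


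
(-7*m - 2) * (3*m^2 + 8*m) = -21*m^3 - 62*m^2 - 16*m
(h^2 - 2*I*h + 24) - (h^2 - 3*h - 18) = 3*h - 2*I*h + 42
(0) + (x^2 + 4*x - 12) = x^2 + 4*x - 12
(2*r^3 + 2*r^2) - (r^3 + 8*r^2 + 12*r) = r^3 - 6*r^2 - 12*r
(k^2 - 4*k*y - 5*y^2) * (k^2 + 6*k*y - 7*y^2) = k^4 + 2*k^3*y - 36*k^2*y^2 - 2*k*y^3 + 35*y^4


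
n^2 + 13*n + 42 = (n + 6)*(n + 7)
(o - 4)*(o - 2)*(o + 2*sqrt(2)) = o^3 - 6*o^2 + 2*sqrt(2)*o^2 - 12*sqrt(2)*o + 8*o + 16*sqrt(2)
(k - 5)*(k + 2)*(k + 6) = k^3 + 3*k^2 - 28*k - 60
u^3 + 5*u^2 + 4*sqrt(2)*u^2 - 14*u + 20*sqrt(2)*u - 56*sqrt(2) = (u - 2)*(u + 7)*(u + 4*sqrt(2))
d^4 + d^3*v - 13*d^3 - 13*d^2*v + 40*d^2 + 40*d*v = d*(d - 8)*(d - 5)*(d + v)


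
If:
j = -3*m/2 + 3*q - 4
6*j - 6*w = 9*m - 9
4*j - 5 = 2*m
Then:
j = 21/8 - w/2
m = 11/4 - w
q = 43/12 - 2*w/3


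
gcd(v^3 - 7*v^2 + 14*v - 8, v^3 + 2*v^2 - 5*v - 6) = v - 2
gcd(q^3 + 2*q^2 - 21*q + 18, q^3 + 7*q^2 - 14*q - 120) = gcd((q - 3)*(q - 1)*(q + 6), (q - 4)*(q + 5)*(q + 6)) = q + 6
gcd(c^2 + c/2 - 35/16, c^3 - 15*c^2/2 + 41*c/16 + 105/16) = c - 5/4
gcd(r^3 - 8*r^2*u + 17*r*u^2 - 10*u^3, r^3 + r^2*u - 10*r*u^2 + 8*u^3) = r^2 - 3*r*u + 2*u^2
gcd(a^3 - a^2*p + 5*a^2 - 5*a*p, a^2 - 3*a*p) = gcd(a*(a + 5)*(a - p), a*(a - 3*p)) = a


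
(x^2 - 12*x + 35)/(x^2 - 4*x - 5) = (x - 7)/(x + 1)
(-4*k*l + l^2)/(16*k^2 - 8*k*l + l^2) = -l/(4*k - l)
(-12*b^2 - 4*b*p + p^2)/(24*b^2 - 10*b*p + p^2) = (2*b + p)/(-4*b + p)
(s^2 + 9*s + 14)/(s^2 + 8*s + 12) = (s + 7)/(s + 6)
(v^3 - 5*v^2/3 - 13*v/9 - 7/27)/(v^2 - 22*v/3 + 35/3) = (9*v^2 + 6*v + 1)/(9*(v - 5))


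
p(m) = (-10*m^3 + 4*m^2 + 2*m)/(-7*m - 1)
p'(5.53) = 15.02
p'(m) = (-30*m^2 + 8*m + 2)/(-7*m - 1) + 7*(-10*m^3 + 4*m^2 + 2*m)/(-7*m - 1)^2 = 2*(70*m^3 + m^2 - 4*m - 1)/(49*m^2 + 14*m + 1)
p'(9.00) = 24.94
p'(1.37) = 3.13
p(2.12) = 4.61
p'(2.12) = 5.28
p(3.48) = 14.43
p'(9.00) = 24.94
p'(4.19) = 11.19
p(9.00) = 108.56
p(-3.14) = 16.34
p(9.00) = 108.56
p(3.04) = 10.68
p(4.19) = 21.66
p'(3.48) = 9.17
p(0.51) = -0.16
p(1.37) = 1.46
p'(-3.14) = -9.75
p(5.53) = 39.23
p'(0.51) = 0.62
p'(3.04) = 7.91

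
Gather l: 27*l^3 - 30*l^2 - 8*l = 27*l^3 - 30*l^2 - 8*l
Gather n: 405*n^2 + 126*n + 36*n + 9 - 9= 405*n^2 + 162*n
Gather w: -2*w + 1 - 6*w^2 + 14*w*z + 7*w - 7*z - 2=-6*w^2 + w*(14*z + 5) - 7*z - 1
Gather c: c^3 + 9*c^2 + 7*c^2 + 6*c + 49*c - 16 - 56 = c^3 + 16*c^2 + 55*c - 72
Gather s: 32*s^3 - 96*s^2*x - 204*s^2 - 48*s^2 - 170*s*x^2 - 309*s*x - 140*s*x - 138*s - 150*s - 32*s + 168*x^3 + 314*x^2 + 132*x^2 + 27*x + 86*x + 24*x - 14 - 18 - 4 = 32*s^3 + s^2*(-96*x - 252) + s*(-170*x^2 - 449*x - 320) + 168*x^3 + 446*x^2 + 137*x - 36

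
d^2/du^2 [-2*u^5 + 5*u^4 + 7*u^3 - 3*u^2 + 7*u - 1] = -40*u^3 + 60*u^2 + 42*u - 6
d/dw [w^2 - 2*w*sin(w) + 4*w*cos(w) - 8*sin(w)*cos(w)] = -4*w*sin(w) - 2*w*cos(w) + 2*w - 2*sin(w) + 4*cos(w) - 8*cos(2*w)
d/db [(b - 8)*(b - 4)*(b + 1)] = 3*b^2 - 22*b + 20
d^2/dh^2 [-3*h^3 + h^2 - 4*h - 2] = 2 - 18*h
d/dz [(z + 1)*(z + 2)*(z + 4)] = 3*z^2 + 14*z + 14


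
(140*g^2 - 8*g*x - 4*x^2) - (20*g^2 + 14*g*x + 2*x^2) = 120*g^2 - 22*g*x - 6*x^2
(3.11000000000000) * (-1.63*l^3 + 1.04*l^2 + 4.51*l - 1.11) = -5.0693*l^3 + 3.2344*l^2 + 14.0261*l - 3.4521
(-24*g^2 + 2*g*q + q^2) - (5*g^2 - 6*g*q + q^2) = -29*g^2 + 8*g*q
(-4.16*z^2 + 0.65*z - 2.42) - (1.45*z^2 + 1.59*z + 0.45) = -5.61*z^2 - 0.94*z - 2.87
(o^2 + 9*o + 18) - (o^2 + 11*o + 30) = -2*o - 12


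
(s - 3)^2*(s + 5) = s^3 - s^2 - 21*s + 45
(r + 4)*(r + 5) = r^2 + 9*r + 20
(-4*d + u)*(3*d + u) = -12*d^2 - d*u + u^2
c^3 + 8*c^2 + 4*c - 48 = (c - 2)*(c + 4)*(c + 6)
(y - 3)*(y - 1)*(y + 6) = y^3 + 2*y^2 - 21*y + 18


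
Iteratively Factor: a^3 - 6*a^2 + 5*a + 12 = (a - 3)*(a^2 - 3*a - 4) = (a - 4)*(a - 3)*(a + 1)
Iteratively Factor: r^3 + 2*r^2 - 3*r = (r + 3)*(r^2 - r) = (r - 1)*(r + 3)*(r)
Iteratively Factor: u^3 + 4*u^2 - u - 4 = (u + 1)*(u^2 + 3*u - 4) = (u - 1)*(u + 1)*(u + 4)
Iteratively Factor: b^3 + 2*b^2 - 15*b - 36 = (b - 4)*(b^2 + 6*b + 9) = (b - 4)*(b + 3)*(b + 3)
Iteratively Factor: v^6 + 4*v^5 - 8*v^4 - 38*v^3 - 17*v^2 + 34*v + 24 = (v - 1)*(v^5 + 5*v^4 - 3*v^3 - 41*v^2 - 58*v - 24) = (v - 1)*(v + 1)*(v^4 + 4*v^3 - 7*v^2 - 34*v - 24) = (v - 1)*(v + 1)*(v + 2)*(v^3 + 2*v^2 - 11*v - 12) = (v - 1)*(v + 1)^2*(v + 2)*(v^2 + v - 12) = (v - 1)*(v + 1)^2*(v + 2)*(v + 4)*(v - 3)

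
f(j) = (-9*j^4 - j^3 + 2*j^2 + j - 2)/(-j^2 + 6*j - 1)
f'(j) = (2*j - 6)*(-9*j^4 - j^3 + 2*j^2 + j - 2)/(-j^2 + 6*j - 1)^2 + (-36*j^3 - 3*j^2 + 4*j + 1)/(-j^2 + 6*j - 1) = (18*j^5 - 161*j^4 + 24*j^3 + 16*j^2 - 8*j + 11)/(j^4 - 12*j^3 + 38*j^2 - 12*j + 1)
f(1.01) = -2.31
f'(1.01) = -6.41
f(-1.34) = 2.43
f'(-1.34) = -5.15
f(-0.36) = 0.67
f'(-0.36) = 1.11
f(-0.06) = 1.51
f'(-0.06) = 6.20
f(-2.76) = 19.49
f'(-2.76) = -19.84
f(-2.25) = 10.91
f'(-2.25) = -13.92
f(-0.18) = 1.00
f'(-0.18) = 2.83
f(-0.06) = 1.51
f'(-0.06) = 6.20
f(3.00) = -92.12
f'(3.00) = -123.25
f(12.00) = 2576.08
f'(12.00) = 222.21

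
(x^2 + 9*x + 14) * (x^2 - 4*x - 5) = x^4 + 5*x^3 - 27*x^2 - 101*x - 70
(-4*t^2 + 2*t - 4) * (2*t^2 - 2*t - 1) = -8*t^4 + 12*t^3 - 8*t^2 + 6*t + 4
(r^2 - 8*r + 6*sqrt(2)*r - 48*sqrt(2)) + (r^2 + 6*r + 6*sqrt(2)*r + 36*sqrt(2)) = 2*r^2 - 2*r + 12*sqrt(2)*r - 12*sqrt(2)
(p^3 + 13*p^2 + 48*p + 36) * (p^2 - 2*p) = p^5 + 11*p^4 + 22*p^3 - 60*p^2 - 72*p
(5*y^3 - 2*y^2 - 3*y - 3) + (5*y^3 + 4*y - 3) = 10*y^3 - 2*y^2 + y - 6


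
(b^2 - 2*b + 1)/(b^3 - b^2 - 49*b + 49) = (b - 1)/(b^2 - 49)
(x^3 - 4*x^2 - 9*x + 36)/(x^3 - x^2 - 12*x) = (x - 3)/x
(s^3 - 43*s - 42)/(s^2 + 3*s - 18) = (s^2 - 6*s - 7)/(s - 3)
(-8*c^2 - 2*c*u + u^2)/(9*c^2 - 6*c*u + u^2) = (-8*c^2 - 2*c*u + u^2)/(9*c^2 - 6*c*u + u^2)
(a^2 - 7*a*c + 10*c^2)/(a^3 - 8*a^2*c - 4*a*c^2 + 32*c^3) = (a - 5*c)/(a^2 - 6*a*c - 16*c^2)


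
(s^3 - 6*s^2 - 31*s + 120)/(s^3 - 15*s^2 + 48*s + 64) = (s^2 + 2*s - 15)/(s^2 - 7*s - 8)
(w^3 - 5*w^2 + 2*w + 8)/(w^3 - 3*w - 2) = (w - 4)/(w + 1)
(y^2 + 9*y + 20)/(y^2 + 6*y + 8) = (y + 5)/(y + 2)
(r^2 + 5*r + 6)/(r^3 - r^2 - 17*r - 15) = (r + 2)/(r^2 - 4*r - 5)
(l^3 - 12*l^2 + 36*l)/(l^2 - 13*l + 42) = l*(l - 6)/(l - 7)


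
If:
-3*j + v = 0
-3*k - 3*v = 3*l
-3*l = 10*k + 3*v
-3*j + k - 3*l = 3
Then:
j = 1/2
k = 0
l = -3/2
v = 3/2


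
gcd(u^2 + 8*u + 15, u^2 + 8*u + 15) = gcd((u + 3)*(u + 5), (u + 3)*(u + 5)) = u^2 + 8*u + 15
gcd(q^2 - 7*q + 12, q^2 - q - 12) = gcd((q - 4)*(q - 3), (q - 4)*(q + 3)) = q - 4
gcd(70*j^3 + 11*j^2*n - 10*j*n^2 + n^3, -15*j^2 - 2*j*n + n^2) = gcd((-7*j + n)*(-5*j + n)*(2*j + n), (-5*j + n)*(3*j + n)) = 5*j - n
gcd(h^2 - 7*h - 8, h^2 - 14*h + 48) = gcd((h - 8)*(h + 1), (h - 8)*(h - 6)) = h - 8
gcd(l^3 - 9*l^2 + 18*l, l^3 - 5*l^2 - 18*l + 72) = l^2 - 9*l + 18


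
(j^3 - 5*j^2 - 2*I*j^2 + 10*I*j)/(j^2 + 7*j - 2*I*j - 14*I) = j*(j - 5)/(j + 7)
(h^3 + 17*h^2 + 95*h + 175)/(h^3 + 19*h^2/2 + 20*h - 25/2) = 2*(h + 7)/(2*h - 1)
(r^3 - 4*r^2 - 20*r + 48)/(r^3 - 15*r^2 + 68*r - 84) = (r + 4)/(r - 7)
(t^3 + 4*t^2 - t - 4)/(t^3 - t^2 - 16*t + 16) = (t + 1)/(t - 4)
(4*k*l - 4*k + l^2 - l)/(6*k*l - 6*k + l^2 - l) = (4*k + l)/(6*k + l)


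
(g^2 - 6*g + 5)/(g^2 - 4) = (g^2 - 6*g + 5)/(g^2 - 4)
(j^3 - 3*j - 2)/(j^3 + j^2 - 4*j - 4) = (j + 1)/(j + 2)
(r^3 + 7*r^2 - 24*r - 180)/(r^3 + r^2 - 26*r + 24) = (r^2 + r - 30)/(r^2 - 5*r + 4)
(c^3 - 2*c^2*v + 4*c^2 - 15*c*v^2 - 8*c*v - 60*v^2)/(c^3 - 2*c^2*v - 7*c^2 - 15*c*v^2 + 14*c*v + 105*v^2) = (c + 4)/(c - 7)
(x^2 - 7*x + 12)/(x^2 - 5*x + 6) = (x - 4)/(x - 2)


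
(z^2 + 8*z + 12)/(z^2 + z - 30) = (z + 2)/(z - 5)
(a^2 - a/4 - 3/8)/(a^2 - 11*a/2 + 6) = (8*a^2 - 2*a - 3)/(4*(2*a^2 - 11*a + 12))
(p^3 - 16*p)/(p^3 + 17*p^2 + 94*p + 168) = p*(p - 4)/(p^2 + 13*p + 42)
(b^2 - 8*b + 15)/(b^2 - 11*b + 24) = (b - 5)/(b - 8)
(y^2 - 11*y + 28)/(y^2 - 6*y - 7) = (y - 4)/(y + 1)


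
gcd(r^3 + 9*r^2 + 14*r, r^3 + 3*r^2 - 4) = r + 2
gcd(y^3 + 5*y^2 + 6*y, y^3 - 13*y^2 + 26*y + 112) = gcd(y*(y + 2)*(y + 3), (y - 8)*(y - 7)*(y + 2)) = y + 2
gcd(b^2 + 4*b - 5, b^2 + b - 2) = b - 1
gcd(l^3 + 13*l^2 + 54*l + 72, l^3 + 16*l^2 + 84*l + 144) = l^2 + 10*l + 24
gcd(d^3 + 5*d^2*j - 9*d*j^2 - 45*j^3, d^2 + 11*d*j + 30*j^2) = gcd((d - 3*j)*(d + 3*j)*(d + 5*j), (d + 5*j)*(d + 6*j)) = d + 5*j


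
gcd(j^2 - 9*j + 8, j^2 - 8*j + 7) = j - 1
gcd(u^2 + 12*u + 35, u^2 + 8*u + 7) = u + 7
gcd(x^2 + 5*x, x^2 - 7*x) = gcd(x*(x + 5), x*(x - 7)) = x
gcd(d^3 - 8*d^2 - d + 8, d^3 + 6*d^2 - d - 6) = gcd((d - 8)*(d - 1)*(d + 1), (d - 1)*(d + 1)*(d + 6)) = d^2 - 1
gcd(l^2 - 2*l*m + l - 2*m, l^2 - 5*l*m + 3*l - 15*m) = 1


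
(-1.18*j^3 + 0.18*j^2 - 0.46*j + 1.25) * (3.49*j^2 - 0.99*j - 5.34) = -4.1182*j^5 + 1.7964*j^4 + 4.5176*j^3 + 3.8567*j^2 + 1.2189*j - 6.675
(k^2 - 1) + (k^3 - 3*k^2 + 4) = k^3 - 2*k^2 + 3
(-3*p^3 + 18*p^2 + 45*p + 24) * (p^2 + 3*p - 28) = -3*p^5 + 9*p^4 + 183*p^3 - 345*p^2 - 1188*p - 672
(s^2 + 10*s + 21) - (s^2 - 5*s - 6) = 15*s + 27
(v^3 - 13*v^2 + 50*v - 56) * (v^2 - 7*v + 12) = v^5 - 20*v^4 + 153*v^3 - 562*v^2 + 992*v - 672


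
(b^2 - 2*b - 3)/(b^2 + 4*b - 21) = (b + 1)/(b + 7)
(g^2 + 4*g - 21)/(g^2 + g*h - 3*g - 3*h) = (g + 7)/(g + h)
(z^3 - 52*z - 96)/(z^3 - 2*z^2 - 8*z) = (z^2 - 2*z - 48)/(z*(z - 4))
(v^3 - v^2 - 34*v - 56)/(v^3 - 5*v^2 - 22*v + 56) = (v + 2)/(v - 2)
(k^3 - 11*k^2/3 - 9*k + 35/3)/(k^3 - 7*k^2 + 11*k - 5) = (k + 7/3)/(k - 1)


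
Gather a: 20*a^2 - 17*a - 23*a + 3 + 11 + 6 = 20*a^2 - 40*a + 20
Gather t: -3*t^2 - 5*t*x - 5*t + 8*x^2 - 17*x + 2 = -3*t^2 + t*(-5*x - 5) + 8*x^2 - 17*x + 2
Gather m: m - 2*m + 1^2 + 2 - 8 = -m - 5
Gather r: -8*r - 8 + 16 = 8 - 8*r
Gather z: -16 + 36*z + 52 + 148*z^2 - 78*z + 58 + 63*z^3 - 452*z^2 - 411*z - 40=63*z^3 - 304*z^2 - 453*z + 54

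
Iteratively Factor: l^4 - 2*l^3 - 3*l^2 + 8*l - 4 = (l - 1)*(l^3 - l^2 - 4*l + 4) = (l - 2)*(l - 1)*(l^2 + l - 2) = (l - 2)*(l - 1)*(l + 2)*(l - 1)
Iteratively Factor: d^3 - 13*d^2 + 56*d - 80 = (d - 4)*(d^2 - 9*d + 20) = (d - 4)^2*(d - 5)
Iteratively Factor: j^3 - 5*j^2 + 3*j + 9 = (j - 3)*(j^2 - 2*j - 3) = (j - 3)*(j + 1)*(j - 3)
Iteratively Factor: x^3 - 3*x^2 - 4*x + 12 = (x - 3)*(x^2 - 4) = (x - 3)*(x + 2)*(x - 2)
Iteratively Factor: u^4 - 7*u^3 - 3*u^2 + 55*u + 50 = (u - 5)*(u^3 - 2*u^2 - 13*u - 10) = (u - 5)*(u + 2)*(u^2 - 4*u - 5) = (u - 5)*(u + 1)*(u + 2)*(u - 5)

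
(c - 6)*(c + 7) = c^2 + c - 42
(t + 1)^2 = t^2 + 2*t + 1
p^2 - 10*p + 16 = (p - 8)*(p - 2)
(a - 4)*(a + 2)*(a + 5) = a^3 + 3*a^2 - 18*a - 40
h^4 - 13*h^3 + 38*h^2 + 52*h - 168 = (h - 7)*(h - 6)*(h - 2)*(h + 2)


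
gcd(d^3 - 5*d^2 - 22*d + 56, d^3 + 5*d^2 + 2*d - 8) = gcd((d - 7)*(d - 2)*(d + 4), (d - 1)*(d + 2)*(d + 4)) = d + 4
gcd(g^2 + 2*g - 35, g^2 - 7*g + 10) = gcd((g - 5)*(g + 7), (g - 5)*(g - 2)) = g - 5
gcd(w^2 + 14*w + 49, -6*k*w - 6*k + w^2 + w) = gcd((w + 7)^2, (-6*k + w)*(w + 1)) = 1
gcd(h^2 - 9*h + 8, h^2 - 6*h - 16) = h - 8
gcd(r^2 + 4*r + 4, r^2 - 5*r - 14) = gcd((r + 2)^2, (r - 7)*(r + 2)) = r + 2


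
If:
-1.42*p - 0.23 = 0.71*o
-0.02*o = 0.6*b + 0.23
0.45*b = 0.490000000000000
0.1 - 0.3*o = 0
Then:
No Solution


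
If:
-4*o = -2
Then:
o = 1/2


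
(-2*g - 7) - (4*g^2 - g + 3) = -4*g^2 - g - 10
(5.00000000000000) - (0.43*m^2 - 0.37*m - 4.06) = -0.43*m^2 + 0.37*m + 9.06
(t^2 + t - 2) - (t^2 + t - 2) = 0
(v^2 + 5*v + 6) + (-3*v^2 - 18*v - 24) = -2*v^2 - 13*v - 18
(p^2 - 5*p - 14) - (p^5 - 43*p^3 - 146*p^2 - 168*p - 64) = -p^5 + 43*p^3 + 147*p^2 + 163*p + 50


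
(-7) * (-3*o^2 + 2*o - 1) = 21*o^2 - 14*o + 7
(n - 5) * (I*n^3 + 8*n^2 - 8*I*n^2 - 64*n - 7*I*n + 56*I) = I*n^4 + 8*n^3 - 13*I*n^3 - 104*n^2 + 33*I*n^2 + 320*n + 91*I*n - 280*I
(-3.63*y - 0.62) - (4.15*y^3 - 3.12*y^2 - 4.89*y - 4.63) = -4.15*y^3 + 3.12*y^2 + 1.26*y + 4.01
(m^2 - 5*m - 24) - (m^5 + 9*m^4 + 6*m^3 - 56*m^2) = -m^5 - 9*m^4 - 6*m^3 + 57*m^2 - 5*m - 24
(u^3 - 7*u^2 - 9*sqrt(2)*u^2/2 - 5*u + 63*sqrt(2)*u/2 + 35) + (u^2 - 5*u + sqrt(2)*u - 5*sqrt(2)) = u^3 - 9*sqrt(2)*u^2/2 - 6*u^2 - 10*u + 65*sqrt(2)*u/2 - 5*sqrt(2) + 35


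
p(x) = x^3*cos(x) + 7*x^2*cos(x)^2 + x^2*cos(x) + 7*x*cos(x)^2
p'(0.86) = -1.44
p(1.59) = -0.12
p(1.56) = 0.07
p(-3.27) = 75.18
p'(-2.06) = -25.52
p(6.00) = 513.01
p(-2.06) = 5.49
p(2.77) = 36.51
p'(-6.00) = -41.20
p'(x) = -x^3*sin(x) - 14*x^2*sin(x)*cos(x) - x^2*sin(x) + 3*x^2*cos(x) - 14*x*sin(x)*cos(x) + 14*x*cos(x)^2 + 2*x*cos(x) + 7*cos(x)^2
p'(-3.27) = -47.17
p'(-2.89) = -72.42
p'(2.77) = 52.09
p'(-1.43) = 0.53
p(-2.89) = 51.15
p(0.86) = 5.66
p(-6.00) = 20.77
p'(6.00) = 427.28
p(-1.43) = -0.04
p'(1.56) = -6.72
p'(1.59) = -5.64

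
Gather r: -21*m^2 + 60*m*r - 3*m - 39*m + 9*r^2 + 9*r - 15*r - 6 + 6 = -21*m^2 - 42*m + 9*r^2 + r*(60*m - 6)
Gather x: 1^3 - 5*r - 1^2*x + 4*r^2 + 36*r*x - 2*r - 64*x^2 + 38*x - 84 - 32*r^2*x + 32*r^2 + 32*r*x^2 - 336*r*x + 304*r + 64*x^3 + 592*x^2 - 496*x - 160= 36*r^2 + 297*r + 64*x^3 + x^2*(32*r + 528) + x*(-32*r^2 - 300*r - 459) - 243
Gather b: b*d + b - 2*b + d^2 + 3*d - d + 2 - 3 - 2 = b*(d - 1) + d^2 + 2*d - 3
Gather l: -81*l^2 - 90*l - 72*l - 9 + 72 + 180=-81*l^2 - 162*l + 243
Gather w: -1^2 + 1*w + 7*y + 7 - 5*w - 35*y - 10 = -4*w - 28*y - 4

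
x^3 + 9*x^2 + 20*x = x*(x + 4)*(x + 5)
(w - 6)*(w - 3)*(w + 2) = w^3 - 7*w^2 + 36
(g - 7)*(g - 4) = g^2 - 11*g + 28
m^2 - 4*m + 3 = (m - 3)*(m - 1)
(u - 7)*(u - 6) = u^2 - 13*u + 42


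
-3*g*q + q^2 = q*(-3*g + q)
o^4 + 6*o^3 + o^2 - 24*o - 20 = (o - 2)*(o + 1)*(o + 2)*(o + 5)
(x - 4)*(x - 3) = x^2 - 7*x + 12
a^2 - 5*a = a*(a - 5)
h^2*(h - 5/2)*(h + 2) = h^4 - h^3/2 - 5*h^2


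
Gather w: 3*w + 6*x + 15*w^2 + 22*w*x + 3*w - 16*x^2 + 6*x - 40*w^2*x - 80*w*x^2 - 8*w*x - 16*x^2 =w^2*(15 - 40*x) + w*(-80*x^2 + 14*x + 6) - 32*x^2 + 12*x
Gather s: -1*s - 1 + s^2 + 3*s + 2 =s^2 + 2*s + 1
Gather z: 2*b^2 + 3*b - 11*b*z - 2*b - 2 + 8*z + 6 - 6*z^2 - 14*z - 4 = 2*b^2 + b - 6*z^2 + z*(-11*b - 6)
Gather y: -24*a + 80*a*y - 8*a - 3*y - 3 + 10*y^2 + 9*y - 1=-32*a + 10*y^2 + y*(80*a + 6) - 4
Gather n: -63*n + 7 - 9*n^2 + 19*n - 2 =-9*n^2 - 44*n + 5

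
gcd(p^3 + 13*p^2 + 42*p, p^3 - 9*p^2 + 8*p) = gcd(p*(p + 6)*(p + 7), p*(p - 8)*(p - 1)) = p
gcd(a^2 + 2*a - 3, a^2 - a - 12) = a + 3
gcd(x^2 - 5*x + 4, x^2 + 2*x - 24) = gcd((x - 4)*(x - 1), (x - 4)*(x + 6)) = x - 4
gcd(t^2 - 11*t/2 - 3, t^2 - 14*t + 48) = t - 6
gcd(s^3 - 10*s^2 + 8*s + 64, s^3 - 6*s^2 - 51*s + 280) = s - 8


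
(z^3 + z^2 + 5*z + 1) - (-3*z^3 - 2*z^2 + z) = 4*z^3 + 3*z^2 + 4*z + 1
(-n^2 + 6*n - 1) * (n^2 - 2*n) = -n^4 + 8*n^3 - 13*n^2 + 2*n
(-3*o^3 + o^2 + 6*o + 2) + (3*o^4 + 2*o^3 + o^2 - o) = 3*o^4 - o^3 + 2*o^2 + 5*o + 2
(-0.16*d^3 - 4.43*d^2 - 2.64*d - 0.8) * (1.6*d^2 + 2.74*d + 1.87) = -0.256*d^5 - 7.5264*d^4 - 16.6614*d^3 - 16.7977*d^2 - 7.1288*d - 1.496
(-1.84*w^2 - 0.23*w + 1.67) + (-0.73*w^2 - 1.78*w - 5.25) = -2.57*w^2 - 2.01*w - 3.58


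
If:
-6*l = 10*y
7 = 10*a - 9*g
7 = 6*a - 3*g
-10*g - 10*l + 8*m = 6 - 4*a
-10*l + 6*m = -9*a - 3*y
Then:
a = 7/4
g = 7/6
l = 475/86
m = 8501/1032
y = -285/86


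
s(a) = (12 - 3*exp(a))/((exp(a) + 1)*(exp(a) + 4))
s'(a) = -(12 - 3*exp(a))*exp(a)/((exp(a) + 1)*(exp(a) + 4)^2) - (12 - 3*exp(a))*exp(a)/((exp(a) + 1)^2*(exp(a) + 4)) - 3*exp(a)/((exp(a) + 1)*(exp(a) + 4))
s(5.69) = -0.01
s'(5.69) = 0.01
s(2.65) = -0.11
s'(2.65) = 0.04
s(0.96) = 0.17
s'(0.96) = -0.52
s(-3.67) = 2.89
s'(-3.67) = -0.11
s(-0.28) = 1.17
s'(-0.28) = -0.96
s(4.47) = -0.03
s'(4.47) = 0.03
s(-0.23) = 1.12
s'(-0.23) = -0.96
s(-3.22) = 2.83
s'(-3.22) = -0.17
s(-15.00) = 3.00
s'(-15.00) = 0.00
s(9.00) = 0.00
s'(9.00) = 0.00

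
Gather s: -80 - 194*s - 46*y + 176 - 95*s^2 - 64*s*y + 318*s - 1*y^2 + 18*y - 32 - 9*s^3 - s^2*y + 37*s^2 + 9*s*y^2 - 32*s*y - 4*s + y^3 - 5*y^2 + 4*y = -9*s^3 + s^2*(-y - 58) + s*(9*y^2 - 96*y + 120) + y^3 - 6*y^2 - 24*y + 64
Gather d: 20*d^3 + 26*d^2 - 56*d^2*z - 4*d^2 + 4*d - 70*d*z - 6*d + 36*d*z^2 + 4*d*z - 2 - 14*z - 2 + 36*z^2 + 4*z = 20*d^3 + d^2*(22 - 56*z) + d*(36*z^2 - 66*z - 2) + 36*z^2 - 10*z - 4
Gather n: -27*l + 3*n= -27*l + 3*n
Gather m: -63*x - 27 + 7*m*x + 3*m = m*(7*x + 3) - 63*x - 27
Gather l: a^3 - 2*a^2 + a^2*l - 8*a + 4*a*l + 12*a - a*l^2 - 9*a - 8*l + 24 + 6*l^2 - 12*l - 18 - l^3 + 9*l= a^3 - 2*a^2 - 5*a - l^3 + l^2*(6 - a) + l*(a^2 + 4*a - 11) + 6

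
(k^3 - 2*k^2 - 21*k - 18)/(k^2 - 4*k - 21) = (k^2 - 5*k - 6)/(k - 7)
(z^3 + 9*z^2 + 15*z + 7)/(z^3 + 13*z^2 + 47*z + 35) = (z + 1)/(z + 5)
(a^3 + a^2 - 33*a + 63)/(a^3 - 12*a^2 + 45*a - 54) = (a + 7)/(a - 6)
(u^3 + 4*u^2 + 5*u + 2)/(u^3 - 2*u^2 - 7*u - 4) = (u + 2)/(u - 4)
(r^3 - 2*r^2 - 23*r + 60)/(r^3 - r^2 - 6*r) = (r^2 + r - 20)/(r*(r + 2))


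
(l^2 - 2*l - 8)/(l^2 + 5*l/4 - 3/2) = 4*(l - 4)/(4*l - 3)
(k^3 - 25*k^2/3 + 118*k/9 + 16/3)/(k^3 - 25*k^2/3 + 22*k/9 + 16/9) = (3*k^2 - 26*k + 48)/(3*k^2 - 26*k + 16)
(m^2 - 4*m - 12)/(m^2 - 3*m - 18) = (m + 2)/(m + 3)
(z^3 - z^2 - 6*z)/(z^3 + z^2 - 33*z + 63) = z*(z + 2)/(z^2 + 4*z - 21)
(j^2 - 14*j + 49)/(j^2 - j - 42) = (j - 7)/(j + 6)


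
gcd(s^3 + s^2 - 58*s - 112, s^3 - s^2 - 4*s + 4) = s + 2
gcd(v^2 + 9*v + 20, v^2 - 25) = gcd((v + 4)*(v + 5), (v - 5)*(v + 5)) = v + 5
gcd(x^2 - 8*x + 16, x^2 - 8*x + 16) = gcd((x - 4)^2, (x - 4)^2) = x^2 - 8*x + 16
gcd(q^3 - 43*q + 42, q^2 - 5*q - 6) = q - 6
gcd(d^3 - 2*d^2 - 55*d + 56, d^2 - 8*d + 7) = d - 1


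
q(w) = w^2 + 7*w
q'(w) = 2*w + 7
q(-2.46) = -11.17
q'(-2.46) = 2.08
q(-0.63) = -4.01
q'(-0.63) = 5.74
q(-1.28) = -7.32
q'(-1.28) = 4.44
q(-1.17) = -6.82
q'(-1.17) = 4.66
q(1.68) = 14.58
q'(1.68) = 10.36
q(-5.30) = -9.01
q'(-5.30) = -3.60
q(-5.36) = -8.79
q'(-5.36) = -3.72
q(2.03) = 18.33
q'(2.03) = 11.06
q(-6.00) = -6.00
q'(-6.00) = -5.00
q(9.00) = 144.00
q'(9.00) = 25.00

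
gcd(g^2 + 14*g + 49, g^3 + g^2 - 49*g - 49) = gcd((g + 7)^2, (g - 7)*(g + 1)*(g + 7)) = g + 7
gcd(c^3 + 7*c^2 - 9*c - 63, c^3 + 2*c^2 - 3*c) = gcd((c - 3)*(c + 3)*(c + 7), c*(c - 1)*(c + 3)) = c + 3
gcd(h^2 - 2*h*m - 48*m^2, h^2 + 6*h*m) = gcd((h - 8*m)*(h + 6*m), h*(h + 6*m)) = h + 6*m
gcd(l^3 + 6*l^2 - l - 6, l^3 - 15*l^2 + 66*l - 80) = 1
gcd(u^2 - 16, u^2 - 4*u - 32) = u + 4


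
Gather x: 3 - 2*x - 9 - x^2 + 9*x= -x^2 + 7*x - 6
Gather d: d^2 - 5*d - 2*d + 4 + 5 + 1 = d^2 - 7*d + 10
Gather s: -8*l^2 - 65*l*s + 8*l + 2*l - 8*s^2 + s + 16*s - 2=-8*l^2 + 10*l - 8*s^2 + s*(17 - 65*l) - 2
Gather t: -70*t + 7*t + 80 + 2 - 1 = 81 - 63*t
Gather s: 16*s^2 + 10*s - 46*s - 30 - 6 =16*s^2 - 36*s - 36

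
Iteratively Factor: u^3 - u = (u)*(u^2 - 1) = u*(u - 1)*(u + 1)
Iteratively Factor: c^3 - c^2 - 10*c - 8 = (c - 4)*(c^2 + 3*c + 2) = (c - 4)*(c + 1)*(c + 2)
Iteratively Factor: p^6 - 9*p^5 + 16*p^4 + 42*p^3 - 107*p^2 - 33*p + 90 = (p + 1)*(p^5 - 10*p^4 + 26*p^3 + 16*p^2 - 123*p + 90) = (p - 1)*(p + 1)*(p^4 - 9*p^3 + 17*p^2 + 33*p - 90) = (p - 1)*(p + 1)*(p + 2)*(p^3 - 11*p^2 + 39*p - 45) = (p - 3)*(p - 1)*(p + 1)*(p + 2)*(p^2 - 8*p + 15) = (p - 5)*(p - 3)*(p - 1)*(p + 1)*(p + 2)*(p - 3)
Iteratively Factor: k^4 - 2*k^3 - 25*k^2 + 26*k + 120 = (k + 2)*(k^3 - 4*k^2 - 17*k + 60) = (k - 5)*(k + 2)*(k^2 + k - 12) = (k - 5)*(k - 3)*(k + 2)*(k + 4)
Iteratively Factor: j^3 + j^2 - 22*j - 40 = (j - 5)*(j^2 + 6*j + 8) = (j - 5)*(j + 4)*(j + 2)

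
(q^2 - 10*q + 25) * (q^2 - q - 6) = q^4 - 11*q^3 + 29*q^2 + 35*q - 150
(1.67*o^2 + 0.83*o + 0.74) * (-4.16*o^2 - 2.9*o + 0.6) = -6.9472*o^4 - 8.2958*o^3 - 4.4834*o^2 - 1.648*o + 0.444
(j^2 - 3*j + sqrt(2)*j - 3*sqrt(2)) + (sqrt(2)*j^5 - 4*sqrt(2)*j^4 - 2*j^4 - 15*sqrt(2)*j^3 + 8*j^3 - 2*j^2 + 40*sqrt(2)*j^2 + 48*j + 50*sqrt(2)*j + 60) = sqrt(2)*j^5 - 4*sqrt(2)*j^4 - 2*j^4 - 15*sqrt(2)*j^3 + 8*j^3 - j^2 + 40*sqrt(2)*j^2 + 45*j + 51*sqrt(2)*j - 3*sqrt(2) + 60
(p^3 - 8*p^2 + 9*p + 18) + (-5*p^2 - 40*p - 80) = p^3 - 13*p^2 - 31*p - 62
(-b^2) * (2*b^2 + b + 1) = -2*b^4 - b^3 - b^2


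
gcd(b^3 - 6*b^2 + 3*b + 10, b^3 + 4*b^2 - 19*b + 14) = b - 2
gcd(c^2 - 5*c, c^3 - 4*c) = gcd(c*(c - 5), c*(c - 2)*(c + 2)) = c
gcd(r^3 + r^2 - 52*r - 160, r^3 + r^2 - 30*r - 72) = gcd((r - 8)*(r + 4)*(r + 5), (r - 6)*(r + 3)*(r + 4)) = r + 4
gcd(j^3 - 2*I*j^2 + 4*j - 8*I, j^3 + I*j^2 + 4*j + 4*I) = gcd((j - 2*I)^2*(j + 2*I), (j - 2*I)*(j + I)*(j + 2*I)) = j^2 + 4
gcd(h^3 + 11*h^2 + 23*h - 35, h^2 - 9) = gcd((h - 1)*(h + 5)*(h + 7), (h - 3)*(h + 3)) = 1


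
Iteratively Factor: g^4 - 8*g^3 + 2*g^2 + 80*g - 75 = (g - 5)*(g^3 - 3*g^2 - 13*g + 15) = (g - 5)*(g - 1)*(g^2 - 2*g - 15) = (g - 5)*(g - 1)*(g + 3)*(g - 5)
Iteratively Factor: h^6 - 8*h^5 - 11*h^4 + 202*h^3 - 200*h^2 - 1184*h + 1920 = (h + 3)*(h^5 - 11*h^4 + 22*h^3 + 136*h^2 - 608*h + 640) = (h - 4)*(h + 3)*(h^4 - 7*h^3 - 6*h^2 + 112*h - 160) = (h - 4)*(h + 3)*(h + 4)*(h^3 - 11*h^2 + 38*h - 40) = (h - 5)*(h - 4)*(h + 3)*(h + 4)*(h^2 - 6*h + 8) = (h - 5)*(h - 4)^2*(h + 3)*(h + 4)*(h - 2)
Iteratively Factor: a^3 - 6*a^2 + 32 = (a - 4)*(a^2 - 2*a - 8) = (a - 4)*(a + 2)*(a - 4)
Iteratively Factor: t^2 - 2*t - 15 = (t + 3)*(t - 5)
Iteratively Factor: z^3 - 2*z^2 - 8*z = (z)*(z^2 - 2*z - 8) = z*(z + 2)*(z - 4)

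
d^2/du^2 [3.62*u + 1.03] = 0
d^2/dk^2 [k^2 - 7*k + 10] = 2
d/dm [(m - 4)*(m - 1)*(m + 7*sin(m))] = (m - 4)*(m - 1)*(7*cos(m) + 1) + (m - 4)*(m + 7*sin(m)) + (m - 1)*(m + 7*sin(m))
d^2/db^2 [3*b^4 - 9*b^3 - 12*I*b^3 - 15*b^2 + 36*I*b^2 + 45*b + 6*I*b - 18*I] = 36*b^2 + b*(-54 - 72*I) - 30 + 72*I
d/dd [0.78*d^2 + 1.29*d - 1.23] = 1.56*d + 1.29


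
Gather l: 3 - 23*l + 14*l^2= 14*l^2 - 23*l + 3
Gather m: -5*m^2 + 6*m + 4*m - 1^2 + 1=-5*m^2 + 10*m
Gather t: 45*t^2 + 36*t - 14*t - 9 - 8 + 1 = 45*t^2 + 22*t - 16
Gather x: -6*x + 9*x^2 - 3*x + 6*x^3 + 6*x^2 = 6*x^3 + 15*x^2 - 9*x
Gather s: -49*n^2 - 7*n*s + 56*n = -49*n^2 - 7*n*s + 56*n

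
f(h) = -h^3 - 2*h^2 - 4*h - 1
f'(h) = -3*h^2 - 4*h - 4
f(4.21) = -127.91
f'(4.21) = -74.01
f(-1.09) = 2.28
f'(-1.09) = -3.20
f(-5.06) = 97.59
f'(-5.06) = -60.57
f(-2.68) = 14.60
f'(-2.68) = -14.83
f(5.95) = -306.25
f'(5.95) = -134.01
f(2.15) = -28.78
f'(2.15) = -26.47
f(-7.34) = 316.06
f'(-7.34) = -136.27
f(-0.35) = 0.20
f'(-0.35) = -2.97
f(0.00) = -1.00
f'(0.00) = -4.00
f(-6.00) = 167.00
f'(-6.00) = -88.00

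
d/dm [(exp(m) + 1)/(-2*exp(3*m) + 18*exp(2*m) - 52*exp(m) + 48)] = (exp(3*m) - 3*exp(2*m) - 9*exp(m) + 25)*exp(m)/(exp(6*m) - 18*exp(5*m) + 133*exp(4*m) - 516*exp(3*m) + 1108*exp(2*m) - 1248*exp(m) + 576)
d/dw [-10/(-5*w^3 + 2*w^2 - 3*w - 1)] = 10*(-15*w^2 + 4*w - 3)/(5*w^3 - 2*w^2 + 3*w + 1)^2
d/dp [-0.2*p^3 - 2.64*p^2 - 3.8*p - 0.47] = -0.6*p^2 - 5.28*p - 3.8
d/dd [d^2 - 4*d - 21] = 2*d - 4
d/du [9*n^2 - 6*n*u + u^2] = -6*n + 2*u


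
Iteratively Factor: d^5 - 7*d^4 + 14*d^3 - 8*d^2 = (d - 4)*(d^4 - 3*d^3 + 2*d^2) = (d - 4)*(d - 1)*(d^3 - 2*d^2) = d*(d - 4)*(d - 1)*(d^2 - 2*d) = d^2*(d - 4)*(d - 1)*(d - 2)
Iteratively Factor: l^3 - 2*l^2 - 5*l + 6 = (l + 2)*(l^2 - 4*l + 3) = (l - 3)*(l + 2)*(l - 1)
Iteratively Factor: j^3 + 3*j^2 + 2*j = (j + 2)*(j^2 + j) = j*(j + 2)*(j + 1)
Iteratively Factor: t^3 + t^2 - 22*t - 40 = (t + 2)*(t^2 - t - 20) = (t + 2)*(t + 4)*(t - 5)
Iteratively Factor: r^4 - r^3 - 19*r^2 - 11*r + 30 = (r - 5)*(r^3 + 4*r^2 + r - 6) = (r - 5)*(r - 1)*(r^2 + 5*r + 6) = (r - 5)*(r - 1)*(r + 2)*(r + 3)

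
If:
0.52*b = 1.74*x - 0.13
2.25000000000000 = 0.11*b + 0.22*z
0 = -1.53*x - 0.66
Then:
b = -1.69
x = -0.43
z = 11.07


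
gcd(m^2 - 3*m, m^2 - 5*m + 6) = m - 3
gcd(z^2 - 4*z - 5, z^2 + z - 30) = z - 5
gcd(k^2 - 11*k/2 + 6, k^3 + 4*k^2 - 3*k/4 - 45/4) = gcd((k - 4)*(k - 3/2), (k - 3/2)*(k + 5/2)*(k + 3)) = k - 3/2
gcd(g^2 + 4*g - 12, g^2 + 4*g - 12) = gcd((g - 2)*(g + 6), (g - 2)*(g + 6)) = g^2 + 4*g - 12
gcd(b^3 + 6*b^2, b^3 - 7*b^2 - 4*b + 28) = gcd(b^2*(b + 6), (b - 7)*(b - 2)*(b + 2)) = 1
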